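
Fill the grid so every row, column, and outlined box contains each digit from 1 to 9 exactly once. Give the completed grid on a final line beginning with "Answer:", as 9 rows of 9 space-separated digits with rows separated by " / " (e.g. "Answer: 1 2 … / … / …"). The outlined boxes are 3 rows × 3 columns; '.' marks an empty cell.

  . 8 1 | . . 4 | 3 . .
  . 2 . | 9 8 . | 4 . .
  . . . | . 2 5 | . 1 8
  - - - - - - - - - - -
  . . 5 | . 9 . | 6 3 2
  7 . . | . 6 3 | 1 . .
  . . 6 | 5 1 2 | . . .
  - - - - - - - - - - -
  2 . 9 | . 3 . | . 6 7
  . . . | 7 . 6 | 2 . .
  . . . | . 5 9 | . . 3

Step 1. [r9c7∈{8}] nothing but 8 survives at r9c7, so r9c7=8.
Step 2. [r9c8∈{4}] nothing but 4 survives at r9c8, so r9c8=4.
Step 3. [r8c9∈{1,5,9}] col 9 places 1 nowhere but r8c9. So r8c9=1.
Step 4. [r8c8∈{5,9}] r8c8 is the only open cell in row 8 admitting 9. So r8c8=9.
Step 5. [r8c5∈{4}] r8c5 is down to just 4. So r8c5=4.
Step 6. [r7c2∈{1,4,5}] 4 has one home in row 7: r7c2, so r7c2=4.
Step 7. [r5c2∈{9}] r5c2 has the single candidate 9 ⇒ r5c2=9.
Step 8. [r3c4∈{3,6}] col 4 places 3 nowhere but r3c4. So r3c4=3.
Step 9. [r9c3∈{7}] r9c3 is down to just 7. So r9c3=7.
Step 10. [r4c2∈{1}] r4c2 has the single candidate 1. So r4c2=1.
Step 11. [r9c1∈{1,6}] 1 has one home in col 1: r9c1, so r9c1=1.
Step 12. [r1c4∈{6}] r1c4's peers cover all but 6. So r1c4=6.
Step 13. [r2c3∈{3}] r2c3 is down to just 3 ⇒ r2c3=3.
Step 14. [r5c3∈{2,4,8}] 2 has one home in row 5: r5c3 ⇒ r5c3=2.
Step 15. [r1c5∈{7}] r1c5 has the single candidate 7, so r1c5=7.
Step 16. [r2c8∈{5,7}] row 2 places 7 nowhere but r2c8 ⇒ r2c8=7.
Step 17. [r3c7∈{9}] only 9 remains possible at r3c7 ⇒ r3c7=9.
Step 18. [r1c9∈{5}] r1c9 has the single candidate 5 ⇒ r1c9=5.
Step 19. [r2c1∈{5,6}] across row 2, 5 lands solely at r2c1 ⇒ r2c1=5.
Step 20. [r6c2∈{3}] only 3 remains possible at r6c2, so r6c2=3.
Step 21. [r7c4∈{1,8}] in col 4, 1 fits only at r7c4. So r7c4=1.
Step 22. [r3c1∈{4,6}] col 1 places 6 nowhere but r3c1. So r3c1=6.
Step 23. [r5c9∈{4}] nothing but 4 survives at r5c9 ⇒ r5c9=4.
Step 24. [r5c4∈{8}] r5c4's peers cover all but 8. So r5c4=8.
Step 25. [r4c1∈{4,8}] across row 4, 8 lands solely at r4c1 ⇒ r4c1=8.
Step 26. [r1c8∈{2}] r1c8's peers cover all but 2 ⇒ r1c8=2.
Step 27. [r6c7∈{7}] r6c7's peers cover all but 7 ⇒ r6c7=7.
Step 28. [r9c2∈{6}] r9c2 has the single candidate 6 ⇒ r9c2=6.
Step 29. [r6c1∈{4}] r6c1 is down to just 4, so r6c1=4.
Step 30. [r6c8∈{8}] only 8 remains possible at r6c8, so r6c8=8.
Step 31. [r3c2∈{7}] nothing but 7 survives at r3c2, so r3c2=7.
Step 32. [r5c8∈{5}] r5c8 has the single candidate 5 ⇒ r5c8=5.
Step 33. [r7c6∈{8}] nothing but 8 survives at r7c6, so r7c6=8.
Step 34. [r8c1∈{3}] r8c1 is down to just 3. So r8c1=3.
Step 35. [r4c6∈{7}] r4c6's peers cover all but 7 ⇒ r4c6=7.
Step 36. [r6c9∈{9}] r6c9's peers cover all but 9, so r6c9=9.
Step 37. [r2c9∈{6}] r2c9 is down to just 6, so r2c9=6.
Step 38. [r7c7∈{5}] only 5 remains possible at r7c7 ⇒ r7c7=5.
Step 39. [r1c1∈{9}] nothing but 9 survives at r1c1 ⇒ r1c1=9.
Step 40. [r2c6∈{1}] nothing but 1 survives at r2c6. So r2c6=1.
Step 41. [r8c3∈{8}] only 8 remains possible at r8c3, so r8c3=8.
Step 42. [r9c4∈{2}] nothing but 2 survives at r9c4, so r9c4=2.
Step 43. [r4c4∈{4}] r4c4 has the single candidate 4, so r4c4=4.
Step 44. [r3c3∈{4}] only 4 remains possible at r3c3. So r3c3=4.
Step 45. [r8c2∈{5}] r8c2 is down to just 5 ⇒ r8c2=5.

Answer: 9 8 1 6 7 4 3 2 5 / 5 2 3 9 8 1 4 7 6 / 6 7 4 3 2 5 9 1 8 / 8 1 5 4 9 7 6 3 2 / 7 9 2 8 6 3 1 5 4 / 4 3 6 5 1 2 7 8 9 / 2 4 9 1 3 8 5 6 7 / 3 5 8 7 4 6 2 9 1 / 1 6 7 2 5 9 8 4 3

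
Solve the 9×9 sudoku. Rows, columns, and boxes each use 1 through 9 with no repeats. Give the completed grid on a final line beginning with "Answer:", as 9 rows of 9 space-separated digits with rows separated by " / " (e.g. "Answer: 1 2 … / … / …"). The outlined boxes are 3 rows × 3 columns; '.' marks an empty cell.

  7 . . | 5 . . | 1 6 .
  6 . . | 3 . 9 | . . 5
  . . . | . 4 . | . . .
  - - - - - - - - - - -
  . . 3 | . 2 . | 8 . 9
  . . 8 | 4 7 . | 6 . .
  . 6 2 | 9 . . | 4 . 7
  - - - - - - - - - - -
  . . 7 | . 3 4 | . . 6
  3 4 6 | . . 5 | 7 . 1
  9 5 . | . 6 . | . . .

Step 1. [r2c7∈{2}] r2c7 is down to just 2, so r2c7=2.
Step 2. [r1c5∈{8}] r1c5's peers cover all but 8. So r1c5=8.
Step 3. [r9c3∈{1}] nothing but 1 survives at r9c3 ⇒ r9c3=1.
Step 4. [r1c6∈{2}] r1c6 is down to just 2 ⇒ r1c6=2.
Step 5. [r7c4∈{1,2,8}] 1 has one home in row 7: r7c4 ⇒ r7c4=1.
Step 6. [r5c2∈{1,9}] r5c2 is the only open cell in row 5 admitting 9 ⇒ r5c2=9.
Step 7. [r9c7∈{3}] r9c7 has the single candidate 3. So r9c7=3.
Step 8. [r6c5∈{1,5}] r6c5 is the only open cell in col 5 admitting 5. So r6c5=5.
Step 9. [r6c1∈{1}] r6c1 has the single candidate 1. So r6c1=1.
Step 10. [r6c8∈{3}] only 3 remains possible at r6c8 ⇒ r6c8=3.
Step 11. [r3c7∈{9}] r3c7's peers cover all but 9. So r3c7=9.
Step 12. [r7c8∈{2,5,8,9}] r7c8 is the only open cell in row 7 admitting 9. So r7c8=9.
Step 13. [r2c8∈{4,7,8}] in row 2, 7 fits only at r2c8 ⇒ r2c8=7.
Step 14. [r3c8∈{8}] only 8 remains possible at r3c8 ⇒ r3c8=8.
Step 15. [r9c9∈{2,4,8}] col 9 places 8 nowhere but r9c9, so r9c9=8.
Step 16. [r8c8∈{2}] r8c8 is down to just 2, so r8c8=2.
Step 17. [r5c1∈{5}] r5c1 is down to just 5, so r5c1=5.
Step 18. [r5c8∈{1}] r5c8 has the single candidate 1, so r5c8=1.
Step 19. [r2c2∈{1,8}] in row 2, 8 fits only at r2c2, so r2c2=8.
Step 20. [r3c2∈{1,2,3}] across col 2, 1 lands solely at r3c2 ⇒ r3c2=1.
Step 21. [r4c4∈{6}] nothing but 6 survives at r4c4 ⇒ r4c4=6.
Step 22. [r1c9∈{3,4}] 4 has one home in col 9: r1c9, so r1c9=4.
Step 23. [r9c6∈{7}] only 7 remains possible at r9c6. So r9c6=7.
Step 24. [r7c2∈{2}] nothing but 2 survives at r7c2, so r7c2=2.
Step 25. [r1c3∈{9}] nothing but 9 survives at r1c3. So r1c3=9.
Step 26. [r8c4∈{8}] r8c4 has the single candidate 8. So r8c4=8.
Step 27. [r9c4∈{2}] r9c4 has the single candidate 2. So r9c4=2.
Step 28. [r7c7∈{5}] r7c7 has the single candidate 5 ⇒ r7c7=5.
Step 29. [r4c8∈{5}] r4c8 is down to just 5, so r4c8=5.
Step 30. [r7c1∈{8}] r7c1's peers cover all but 8. So r7c1=8.
Step 31. [r6c6∈{8}] r6c6 is down to just 8. So r6c6=8.
Step 32. [r3c1∈{2}] r3c1 has the single candidate 2 ⇒ r3c1=2.
Step 33. [r2c3∈{4}] r2c3's peers cover all but 4 ⇒ r2c3=4.
Step 34. [r5c9∈{2}] r5c9's peers cover all but 2. So r5c9=2.
Step 35. [r1c2∈{3}] r1c2 is down to just 3. So r1c2=3.
Step 36. [r2c5∈{1}] r2c5 is down to just 1. So r2c5=1.
Step 37. [r4c1∈{4}] r4c1 is down to just 4. So r4c1=4.
Step 38. [r3c3∈{5}] r3c3 is down to just 5 ⇒ r3c3=5.
Step 39. [r3c4∈{7}] r3c4's peers cover all but 7, so r3c4=7.
Step 40. [r3c9∈{3}] r3c9's peers cover all but 3. So r3c9=3.
Step 41. [r9c8∈{4}] r9c8 has the single candidate 4, so r9c8=4.
Step 42. [r4c2∈{7}] r4c2 has the single candidate 7 ⇒ r4c2=7.
Step 43. [r8c5∈{9}] only 9 remains possible at r8c5 ⇒ r8c5=9.
Step 44. [r5c6∈{3}] r5c6's peers cover all but 3. So r5c6=3.
Step 45. [r4c6∈{1}] nothing but 1 survives at r4c6. So r4c6=1.
Step 46. [r3c6∈{6}] only 6 remains possible at r3c6. So r3c6=6.

Answer: 7 3 9 5 8 2 1 6 4 / 6 8 4 3 1 9 2 7 5 / 2 1 5 7 4 6 9 8 3 / 4 7 3 6 2 1 8 5 9 / 5 9 8 4 7 3 6 1 2 / 1 6 2 9 5 8 4 3 7 / 8 2 7 1 3 4 5 9 6 / 3 4 6 8 9 5 7 2 1 / 9 5 1 2 6 7 3 4 8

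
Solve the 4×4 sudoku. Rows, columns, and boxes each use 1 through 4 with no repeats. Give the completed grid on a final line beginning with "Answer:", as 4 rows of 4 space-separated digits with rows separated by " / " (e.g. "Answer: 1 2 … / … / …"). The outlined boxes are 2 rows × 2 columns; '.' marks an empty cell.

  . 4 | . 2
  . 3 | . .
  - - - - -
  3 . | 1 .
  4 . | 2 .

Step 1. [r2c4∈{1,4}] 1 has one home in col 4: r2c4 ⇒ r2c4=1.
Step 2. [r4c4∈{3}] r4c4 has the single candidate 3 ⇒ r4c4=3.
Step 3. [r3c2∈{2}] only 2 remains possible at r3c2, so r3c2=2.
Step 4. [r3c4∈{4}] nothing but 4 survives at r3c4, so r3c4=4.
Step 5. [r4c2∈{1}] r4c2's peers cover all but 1 ⇒ r4c2=1.
Step 6. [r2c3∈{4}] r2c3's peers cover all but 4, so r2c3=4.
Step 7. [r1c1∈{1}] r1c1 has the single candidate 1. So r1c1=1.
Step 8. [r2c1∈{2}] nothing but 2 survives at r2c1. So r2c1=2.
Step 9. [r1c3∈{3}] r1c3's peers cover all but 3, so r1c3=3.

Answer: 1 4 3 2 / 2 3 4 1 / 3 2 1 4 / 4 1 2 3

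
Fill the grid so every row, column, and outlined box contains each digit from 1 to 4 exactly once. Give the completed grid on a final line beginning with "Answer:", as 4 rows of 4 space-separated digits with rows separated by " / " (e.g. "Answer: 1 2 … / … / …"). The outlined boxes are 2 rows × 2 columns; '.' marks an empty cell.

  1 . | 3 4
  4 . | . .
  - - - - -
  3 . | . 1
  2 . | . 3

Step 1. [r3c3∈{2,4}] 2 has one home in row 3: r3c3. So r3c3=2.
Step 2. [r2c2∈{2,3}] 3 has one home in row 2: r2c2 ⇒ r2c2=3.
Step 3. [r4c2∈{1,4}] 1 has one home in row 4: r4c2, so r4c2=1.
Step 4. [r1c2∈{2}] nothing but 2 survives at r1c2 ⇒ r1c2=2.
Step 5. [r4c3∈{4}] r4c3 is down to just 4 ⇒ r4c3=4.
Step 6. [r2c4∈{2}] r2c4 has the single candidate 2, so r2c4=2.
Step 7. [r2c3∈{1}] only 1 remains possible at r2c3 ⇒ r2c3=1.
Step 8. [r3c2∈{4}] r3c2 has the single candidate 4. So r3c2=4.

Answer: 1 2 3 4 / 4 3 1 2 / 3 4 2 1 / 2 1 4 3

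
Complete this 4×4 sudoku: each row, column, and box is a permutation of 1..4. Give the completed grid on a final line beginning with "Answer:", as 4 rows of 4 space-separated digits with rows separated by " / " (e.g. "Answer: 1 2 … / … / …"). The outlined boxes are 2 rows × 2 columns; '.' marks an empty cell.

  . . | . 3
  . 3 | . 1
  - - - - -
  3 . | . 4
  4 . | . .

Step 1. [r2c1∈{2}] r2c1 has the single candidate 2. So r2c1=2.
Step 2. [r1c3∈{2,4}] in row 1, 2 fits only at r1c3, so r1c3=2.
Step 3. [r3c3∈{1}] r3c3 has the single candidate 1 ⇒ r3c3=1.
Step 4. [r4c2∈{1,2}] across row 4, 1 lands solely at r4c2. So r4c2=1.
Step 5. [r1c2∈{4}] r1c2 is down to just 4. So r1c2=4.
Step 6. [r1c1∈{1}] r1c1's peers cover all but 1, so r1c1=1.
Step 7. [r3c2∈{2}] only 2 remains possible at r3c2. So r3c2=2.
Step 8. [r4c3∈{3}] r4c3 has the single candidate 3. So r4c3=3.
Step 9. [r2c3∈{4}] r2c3 is down to just 4 ⇒ r2c3=4.
Step 10. [r4c4∈{2}] r4c4's peers cover all but 2 ⇒ r4c4=2.

Answer: 1 4 2 3 / 2 3 4 1 / 3 2 1 4 / 4 1 3 2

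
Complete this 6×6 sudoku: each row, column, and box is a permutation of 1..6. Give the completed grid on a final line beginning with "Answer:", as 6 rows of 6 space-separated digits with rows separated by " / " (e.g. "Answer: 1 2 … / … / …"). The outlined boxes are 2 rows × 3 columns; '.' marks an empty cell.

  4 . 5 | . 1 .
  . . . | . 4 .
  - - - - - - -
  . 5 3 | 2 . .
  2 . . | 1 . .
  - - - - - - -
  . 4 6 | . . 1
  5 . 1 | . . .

Step 1. [r3c5∈{6}] r3c5 is down to just 6, so r3c5=6.
Step 2. [r2c1∈{1,3,6}] r2c1 is the only open cell in col 1 admitting 6. So r2c1=6.
Step 3. [r6c2∈{2,3}] box 5 places 2 nowhere but r6c2, so r6c2=2.
Step 4. [r6c5∈{3}] r6c5 has the single candidate 3, so r6c5=3.
Step 5. [r4c6∈{3,4,5}] row 4 places 3 nowhere but r4c6. So r4c6=3.
Step 6. [r1c2∈{3}] r1c2's peers cover all but 3 ⇒ r1c2=3.
Step 7. [r2c6∈{2,5}] across col 6, 5 lands solely at r2c6. So r2c6=5.
Step 8. [r1c4∈{6}] only 6 remains possible at r1c4. So r1c4=6.
Step 9. [r5c5∈{2,5}] 2 has one home in row 5: r5c5. So r5c5=2.
Step 10. [r6c6∈{4,6}] in row 6, 6 fits only at r6c6, so r6c6=6.
Step 11. [r3c1∈{1}] nothing but 1 survives at r3c1. So r3c1=1.
Step 12. [r4c2∈{6}] only 6 remains possible at r4c2, so r4c2=6.
Step 13. [r1c6∈{2}] r1c6 has the single candidate 2 ⇒ r1c6=2.
Step 14. [r4c3∈{4}] only 4 remains possible at r4c3 ⇒ r4c3=4.
Step 15. [r5c1∈{3}] only 3 remains possible at r5c1 ⇒ r5c1=3.
Step 16. [r5c4∈{5}] r5c4 is down to just 5 ⇒ r5c4=5.
Step 17. [r2c2∈{1}] r2c2's peers cover all but 1 ⇒ r2c2=1.
Step 18. [r4c5∈{5}] r4c5 is down to just 5. So r4c5=5.
Step 19. [r2c4∈{3}] r2c4 has the single candidate 3. So r2c4=3.
Step 20. [r6c4∈{4}] r6c4 has the single candidate 4. So r6c4=4.
Step 21. [r2c3∈{2}] only 2 remains possible at r2c3, so r2c3=2.
Step 22. [r3c6∈{4}] r3c6 has the single candidate 4. So r3c6=4.

Answer: 4 3 5 6 1 2 / 6 1 2 3 4 5 / 1 5 3 2 6 4 / 2 6 4 1 5 3 / 3 4 6 5 2 1 / 5 2 1 4 3 6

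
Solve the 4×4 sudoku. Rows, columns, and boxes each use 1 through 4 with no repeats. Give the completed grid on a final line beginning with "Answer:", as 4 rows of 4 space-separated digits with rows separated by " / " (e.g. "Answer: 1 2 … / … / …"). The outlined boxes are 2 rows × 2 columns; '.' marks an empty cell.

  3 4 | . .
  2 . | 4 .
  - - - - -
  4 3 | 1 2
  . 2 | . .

Step 1. [r2c4∈{1,3}] r2c4 is the only open cell in row 2 admitting 3, so r2c4=3.
Step 2. [r4c3∈{3}] only 3 remains possible at r4c3 ⇒ r4c3=3.
Step 3. [r4c1∈{1}] only 1 remains possible at r4c1. So r4c1=1.
Step 4. [r2c2∈{1}] r2c2 is down to just 1. So r2c2=1.
Step 5. [r4c4∈{4}] nothing but 4 survives at r4c4 ⇒ r4c4=4.
Step 6. [r1c3∈{2}] r1c3 is down to just 2 ⇒ r1c3=2.
Step 7. [r1c4∈{1}] only 1 remains possible at r1c4. So r1c4=1.

Answer: 3 4 2 1 / 2 1 4 3 / 4 3 1 2 / 1 2 3 4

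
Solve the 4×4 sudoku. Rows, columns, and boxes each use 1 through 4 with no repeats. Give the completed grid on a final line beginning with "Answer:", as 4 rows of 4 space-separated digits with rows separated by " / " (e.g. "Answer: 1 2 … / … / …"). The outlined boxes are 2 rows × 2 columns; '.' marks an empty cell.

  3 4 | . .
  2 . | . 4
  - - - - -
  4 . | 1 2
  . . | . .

Step 1. [r4c4∈{3}] only 3 remains possible at r4c4, so r4c4=3.
Step 2. [r2c2∈{1}] r2c2's peers cover all but 1 ⇒ r2c2=1.
Step 3. [r4c3∈{4}] only 4 remains possible at r4c3, so r4c3=4.
Step 4. [r4c1∈{1}] r4c1 is down to just 1 ⇒ r4c1=1.
Step 5. [r1c3∈{2}] r1c3 is down to just 2. So r1c3=2.
Step 6. [r2c3∈{3}] nothing but 3 survives at r2c3 ⇒ r2c3=3.
Step 7. [r3c2∈{3}] nothing but 3 survives at r3c2. So r3c2=3.
Step 8. [r1c4∈{1}] r1c4 has the single candidate 1. So r1c4=1.
Step 9. [r4c2∈{2}] nothing but 2 survives at r4c2, so r4c2=2.

Answer: 3 4 2 1 / 2 1 3 4 / 4 3 1 2 / 1 2 4 3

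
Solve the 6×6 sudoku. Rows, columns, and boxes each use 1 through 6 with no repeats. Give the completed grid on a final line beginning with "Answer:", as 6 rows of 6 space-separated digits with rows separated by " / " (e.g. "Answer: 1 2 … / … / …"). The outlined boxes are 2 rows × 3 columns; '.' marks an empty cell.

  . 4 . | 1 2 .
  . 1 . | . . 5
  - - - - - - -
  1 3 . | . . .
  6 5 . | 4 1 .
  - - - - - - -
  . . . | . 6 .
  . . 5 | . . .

Step 1. [r5c2∈{2}] only 2 remains possible at r5c2. So r5c2=2.
Step 2. [r6c6∈{1,2,3,4}] row 6 places 1 nowhere but r6c6, so r6c6=1.
Step 3. [r5c6∈{3,4}] across col 6, 4 lands solely at r5c6, so r5c6=4.
Step 4. [r5c1∈{3}] r5c1 is down to just 3, so r5c1=3.
Step 5. [r4c3∈{2}] r4c3 has the single candidate 2, so r4c3=2.
Step 6. [r6c4∈{2,3}] row 6 places 2 nowhere but r6c4 ⇒ r6c4=2.
Step 7. [r2c4∈{3,6}] in col 4, 3 fits only at r2c4. So r2c4=3.
Step 8. [r3c4∈{5,6}] 6 has one home in col 4: r3c4 ⇒ r3c4=6.
Step 9. [r1c3∈{3,6}] across row 1, 3 lands solely at r1c3, so r1c3=3.
Step 10. [r1c1∈{5}] only 5 remains possible at r1c1 ⇒ r1c1=5.
Step 11. [r3c3∈{4}] r3c3 is down to just 4, so r3c3=4.
Step 12. [r5c3∈{1}] r5c3's peers cover all but 1. So r5c3=1.
Step 13. [r3c6∈{2}] nothing but 2 survives at r3c6, so r3c6=2.
Step 14. [r2c5∈{4}] r2c5's peers cover all but 4 ⇒ r2c5=4.
Step 15. [r4c6∈{3}] r4c6 has the single candidate 3 ⇒ r4c6=3.
Step 16. [r6c1∈{4}] only 4 remains possible at r6c1 ⇒ r6c1=4.
Step 17. [r1c6∈{6}] r1c6 is down to just 6 ⇒ r1c6=6.
Step 18. [r5c4∈{5}] r5c4's peers cover all but 5 ⇒ r5c4=5.
Step 19. [r2c1∈{2}] nothing but 2 survives at r2c1, so r2c1=2.
Step 20. [r2c3∈{6}] only 6 remains possible at r2c3, so r2c3=6.
Step 21. [r6c2∈{6}] r6c2's peers cover all but 6, so r6c2=6.
Step 22. [r3c5∈{5}] r3c5 has the single candidate 5 ⇒ r3c5=5.
Step 23. [r6c5∈{3}] r6c5 has the single candidate 3, so r6c5=3.

Answer: 5 4 3 1 2 6 / 2 1 6 3 4 5 / 1 3 4 6 5 2 / 6 5 2 4 1 3 / 3 2 1 5 6 4 / 4 6 5 2 3 1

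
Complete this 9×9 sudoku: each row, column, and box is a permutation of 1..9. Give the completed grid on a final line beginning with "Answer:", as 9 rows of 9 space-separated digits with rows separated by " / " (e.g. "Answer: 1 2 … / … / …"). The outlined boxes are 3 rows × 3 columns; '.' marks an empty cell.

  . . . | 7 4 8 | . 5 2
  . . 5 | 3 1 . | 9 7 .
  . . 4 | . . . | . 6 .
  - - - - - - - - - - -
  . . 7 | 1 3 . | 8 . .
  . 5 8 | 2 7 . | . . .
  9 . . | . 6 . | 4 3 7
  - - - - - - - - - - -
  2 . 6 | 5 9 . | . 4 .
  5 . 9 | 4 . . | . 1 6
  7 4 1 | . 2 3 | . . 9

Step 1. [r3c2∈{1,2,3,7,8,9}] 7 has one home in row 3: r3c2 ⇒ r3c2=7.
Step 2. [r5c1∈{1,3,4,6}] row 5 places 3 nowhere but r5c1, so r5c1=3.
Step 3. [r2c2∈{2,6,8}] across box 1, 2 lands solely at r2c2, so r2c2=2.
Step 4. [r1c2∈{1,3,6,9}] r1c2 is the only open cell in row 1 admitting 9, so r1c2=9.
Step 5. [r1c1∈{1,6}] 6 has one home in row 1: r1c1 ⇒ r1c1=6.
Step 6. [r1c7∈{1,3}] 1 has one home in row 1: r1c7, so r1c7=1.
Step 7. [r3c7∈{3}] r3c7 has the single candidate 3. So r3c7=3.
Step 8. [r3c9∈{8}] r3c9's peers cover all but 8 ⇒ r3c9=8.
Step 9. [r8c2∈{3,8}] r8c2 is the only open cell in row 8 admitting 3. So r8c2=3.
Step 10. [r5c6∈{4,9}] in row 5, 4 fits only at r5c6. So r5c6=4.
Step 11. [r4c6∈{5,9}] in box 5, 9 fits only at r4c6 ⇒ r4c6=9.
Step 12. [r8c6∈{7}] only 7 remains possible at r8c6, so r8c6=7.
Step 13. [r6c4∈{8}] only 8 remains possible at r6c4, so r6c4=8.
Step 14. [r6c6∈{5}] r6c6 is down to just 5. So r6c6=5.
Step 15. [r9c4∈{6}] r9c4's peers cover all but 6. So r9c4=6.
Step 16. [r4c2∈{6}] nothing but 6 survives at r4c2, so r4c2=6.
Step 17. [r9c8∈{8}] only 8 remains possible at r9c8, so r9c8=8.
Step 18. [r7c2∈{8}] r7c2 is down to just 8, so r7c2=8.
Step 19. [r2c1∈{8}] r2c1's peers cover all but 8. So r2c1=8.
Step 20. [r3c4∈{9}] r3c4's peers cover all but 9 ⇒ r3c4=9.
Step 21. [r2c9∈{4}] r2c9's peers cover all but 4. So r2c9=4.
Step 22. [r5c8∈{9}] nothing but 9 survives at r5c8, so r5c8=9.
Step 23. [r3c6∈{2}] r3c6's peers cover all but 2 ⇒ r3c6=2.
Step 24. [r6c3∈{2}] only 2 remains possible at r6c3, so r6c3=2.
Step 25. [r7c6∈{1}] nothing but 1 survives at r7c6, so r7c6=1.
Step 26. [r4c1∈{4}] r4c1's peers cover all but 4. So r4c1=4.
Step 27. [r5c9∈{1}] only 1 remains possible at r5c9. So r5c9=1.
Step 28. [r9c7∈{5}] r9c7 has the single candidate 5. So r9c7=5.
Step 29. [r3c1∈{1}] r3c1 has the single candidate 1 ⇒ r3c1=1.
Step 30. [r3c5∈{5}] r3c5 is down to just 5 ⇒ r3c5=5.
Step 31. [r7c7∈{7}] r7c7's peers cover all but 7. So r7c7=7.
Step 32. [r5c7∈{6}] r5c7's peers cover all but 6. So r5c7=6.
Step 33. [r4c9∈{5}] nothing but 5 survives at r4c9 ⇒ r4c9=5.
Step 34. [r7c9∈{3}] r7c9 has the single candidate 3 ⇒ r7c9=3.
Step 35. [r8c7∈{2}] r8c7 has the single candidate 2. So r8c7=2.
Step 36. [r6c2∈{1}] only 1 remains possible at r6c2, so r6c2=1.
Step 37. [r1c3∈{3}] r1c3 is down to just 3 ⇒ r1c3=3.
Step 38. [r8c5∈{8}] r8c5 is down to just 8 ⇒ r8c5=8.
Step 39. [r2c6∈{6}] only 6 remains possible at r2c6 ⇒ r2c6=6.
Step 40. [r4c8∈{2}] only 2 remains possible at r4c8, so r4c8=2.

Answer: 6 9 3 7 4 8 1 5 2 / 8 2 5 3 1 6 9 7 4 / 1 7 4 9 5 2 3 6 8 / 4 6 7 1 3 9 8 2 5 / 3 5 8 2 7 4 6 9 1 / 9 1 2 8 6 5 4 3 7 / 2 8 6 5 9 1 7 4 3 / 5 3 9 4 8 7 2 1 6 / 7 4 1 6 2 3 5 8 9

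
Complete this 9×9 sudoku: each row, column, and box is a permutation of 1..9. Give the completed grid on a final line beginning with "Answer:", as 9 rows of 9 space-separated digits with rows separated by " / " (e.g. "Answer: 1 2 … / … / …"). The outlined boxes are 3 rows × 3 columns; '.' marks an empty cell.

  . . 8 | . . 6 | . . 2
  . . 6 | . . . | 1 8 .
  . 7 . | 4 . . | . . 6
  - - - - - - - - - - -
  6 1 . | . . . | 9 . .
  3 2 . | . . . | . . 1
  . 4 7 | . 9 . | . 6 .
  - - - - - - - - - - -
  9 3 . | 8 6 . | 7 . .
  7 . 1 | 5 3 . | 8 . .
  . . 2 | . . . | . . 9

Step 1. [r4c3∈{5}] r4c3's peers cover all but 5 ⇒ r4c3=5.
Step 2. [r8c9∈{4}] r8c9 is down to just 4 ⇒ r8c9=4.
Step 3. [r6c7∈{2,3,5}] 2 has one home in col 7: r6c7. So r6c7=2.
Step 4. [r7c9∈{5}] nothing but 5 survives at r7c9. So r7c9=5.
Step 5. [r6c6∈{1,3,5,8}] row 6 places 5 nowhere but r6c6. So r6c6=5.
Step 6. [r3c3∈{3,9}] col 3 places 3 nowhere but r3c3 ⇒ r3c3=3.
Step 7. [r3c7∈{5}] r3c7 has the single candidate 5 ⇒ r3c7=5.
Step 8. [r5c7∈{4}] r5c7 has the single candidate 4, so r5c7=4.
Step 9. [r1c7∈{3}] nothing but 3 survives at r1c7, so r1c7=3.
Step 10. [r2c9∈{7}] r2c9 is down to just 7 ⇒ r2c9=7.
Step 11. [r2c1∈{2,4,5}] row 2 places 4 nowhere but r2c1, so r2c1=4.
Step 12. [r9c2∈{5,6,8}] r9c2 is the only open cell in col 2 admitting 8 ⇒ r9c2=8.
Step 13. [r6c4∈{1,3}] row 6 places 1 nowhere but r6c4, so r6c4=1.
Step 14. [r9c4∈{7}] only 7 remains possible at r9c4. So r9c4=7.
Step 15. [r1c4∈{9}] r1c4's peers cover all but 9, so r1c4=9.
Step 16. [r1c5∈{1,5,7}] across row 1, 7 lands solely at r1c5, so r1c5=7.
Step 17. [r5c5∈{8}] r5c5 has the single candidate 8, so r5c5=8.
Step 18. [r6c9∈{3,8}] r6c9 is the only open cell in row 6 admitting 3. So r6c9=3.
Step 19. [r3c1∈{1,2}] r3c1 is the only open cell in col 1 admitting 2. So r3c1=2.
Step 20. [r8c8∈{2}] r8c8 is down to just 2. So r8c8=2.
Step 21. [r7c6∈{1,2,4}] in row 7, 2 fits only at r7c6. So r7c6=2.
Step 22. [r3c5∈{1}] nothing but 1 survives at r3c5. So r3c5=1.
Step 23. [r9c5∈{4}] r9c5's peers cover all but 4 ⇒ r9c5=4.
Step 24. [r2c5∈{2,5}] r2c5 is the only open cell in col 5 admitting 5, so r2c5=5.
Step 25. [r5c6∈{7}] nothing but 7 survives at r5c6 ⇒ r5c6=7.
Step 26. [r2c6∈{3}] r2c6 is down to just 3, so r2c6=3.
Step 27. [r4c4∈{2,3}] in row 4, 3 fits only at r4c4, so r4c4=3.
Step 28. [r7c8∈{1}] r7c8 has the single candidate 1, so r7c8=1.
Step 29. [r9c1∈{5}] r9c1 is down to just 5, so r9c1=5.
Step 30. [r1c2∈{5}] r1c2's peers cover all but 5. So r1c2=5.
Step 31. [r5c4∈{6}] r5c4 has the single candidate 6 ⇒ r5c4=6.
Step 32. [r9c6∈{1}] r9c6's peers cover all but 1 ⇒ r9c6=1.
Step 33. [r8c6∈{9}] r8c6 has the single candidate 9, so r8c6=9.
Step 34. [r8c2∈{6}] r8c2 is down to just 6. So r8c2=6.
Step 35. [r2c4∈{2}] r2c4 is down to just 2. So r2c4=2.
Step 36. [r1c8∈{4}] only 4 remains possible at r1c8, so r1c8=4.
Step 37. [r1c1∈{1}] nothing but 1 survives at r1c1 ⇒ r1c1=1.
Step 38. [r4c8∈{7}] r4c8 has the single candidate 7. So r4c8=7.
Step 39. [r9c8∈{3}] nothing but 3 survives at r9c8. So r9c8=3.
Step 40. [r3c6∈{8}] r3c6 has the single candidate 8. So r3c6=8.
Step 41. [r3c8∈{9}] r3c8 has the single candidate 9. So r3c8=9.
Step 42. [r4c9∈{8}] only 8 remains possible at r4c9 ⇒ r4c9=8.
Step 43. [r4c5∈{2}] nothing but 2 survives at r4c5. So r4c5=2.
Step 44. [r9c7∈{6}] r9c7 has the single candidate 6 ⇒ r9c7=6.
Step 45. [r4c6∈{4}] r4c6 is down to just 4, so r4c6=4.
Step 46. [r6c1∈{8}] r6c1's peers cover all but 8. So r6c1=8.
Step 47. [r2c2∈{9}] only 9 remains possible at r2c2. So r2c2=9.
Step 48. [r5c8∈{5}] nothing but 5 survives at r5c8, so r5c8=5.
Step 49. [r7c3∈{4}] only 4 remains possible at r7c3. So r7c3=4.
Step 50. [r5c3∈{9}] r5c3's peers cover all but 9. So r5c3=9.

Answer: 1 5 8 9 7 6 3 4 2 / 4 9 6 2 5 3 1 8 7 / 2 7 3 4 1 8 5 9 6 / 6 1 5 3 2 4 9 7 8 / 3 2 9 6 8 7 4 5 1 / 8 4 7 1 9 5 2 6 3 / 9 3 4 8 6 2 7 1 5 / 7 6 1 5 3 9 8 2 4 / 5 8 2 7 4 1 6 3 9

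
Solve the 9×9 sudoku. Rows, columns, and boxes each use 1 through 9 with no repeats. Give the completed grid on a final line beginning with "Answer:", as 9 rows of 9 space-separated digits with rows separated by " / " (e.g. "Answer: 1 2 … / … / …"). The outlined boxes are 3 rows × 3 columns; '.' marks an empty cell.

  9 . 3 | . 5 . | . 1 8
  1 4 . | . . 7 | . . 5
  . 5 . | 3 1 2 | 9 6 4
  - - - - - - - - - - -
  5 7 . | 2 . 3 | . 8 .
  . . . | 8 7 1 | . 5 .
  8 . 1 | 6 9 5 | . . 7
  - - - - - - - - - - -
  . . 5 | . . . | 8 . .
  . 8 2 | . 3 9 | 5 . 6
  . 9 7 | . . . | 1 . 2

Step 1. [r5c1∈{2,3,4,6}] in col 1, 2 fits only at r5c1. So r5c1=2.
Step 2. [r8c1∈{4}] nothing but 4 survives at r8c1. So r8c1=4.
Step 3. [r4c5∈{4}] r4c5 has the single candidate 4, so r4c5=4.
Step 4. [r7c8∈{3,4,7,9}] in col 8, 9 fits only at r7c8 ⇒ r7c8=9.
Step 5. [r7c9∈{3}] r7c9's peers cover all but 3 ⇒ r7c9=3.
Step 6. [r7c1∈{6}] nothing but 6 survives at r7c1 ⇒ r7c1=6.
Step 7. [r7c6∈{4}] r7c6 is down to just 4 ⇒ r7c6=4.
Step 8. [r1c6∈{6}] r1c6's peers cover all but 6. So r1c6=6.
Step 9. [r5c2∈{3,6}] col 2 places 6 nowhere but r5c2, so r5c2=6.
Step 10. [r5c7∈{3,4}] in row 5, 3 fits only at r5c7 ⇒ r5c7=3.
Step 11. [r2c7∈{2}] only 2 remains possible at r2c7. So r2c7=2.
Step 12. [r8c4∈{1,7}] across row 8, 1 lands solely at r8c4, so r8c4=1.
Step 13. [r5c9∈{9}] nothing but 9 survives at r5c9. So r5c9=9.
Step 14. [r2c5∈{8}] r2c5 has the single candidate 8, so r2c5=8.
Step 15. [r9c8∈{4}] nothing but 4 survives at r9c8. So r9c8=4.
Step 16. [r9c1∈{3}] only 3 remains possible at r9c1. So r9c1=3.
Step 17. [r8c8∈{7}] only 7 remains possible at r8c8, so r8c8=7.
Step 18. [r6c8∈{2}] only 2 remains possible at r6c8, so r6c8=2.
Step 19. [r3c1∈{7}] r3c1 has the single candidate 7 ⇒ r3c1=7.
Step 20. [r1c4∈{4}] nothing but 4 survives at r1c4 ⇒ r1c4=4.
Step 21. [r9c5∈{6}] nothing but 6 survives at r9c5. So r9c5=6.
Step 22. [r7c4∈{7}] r7c4 has the single candidate 7 ⇒ r7c4=7.
Step 23. [r1c2∈{2}] r1c2's peers cover all but 2, so r1c2=2.
Step 24. [r4c3∈{9}] nothing but 9 survives at r4c3 ⇒ r4c3=9.
Step 25. [r6c2∈{3}] r6c2 has the single candidate 3 ⇒ r6c2=3.
Step 26. [r7c2∈{1}] nothing but 1 survives at r7c2 ⇒ r7c2=1.
Step 27. [r1c7∈{7}] only 7 remains possible at r1c7 ⇒ r1c7=7.
Step 28. [r2c4∈{9}] r2c4 has the single candidate 9. So r2c4=9.
Step 29. [r5c3∈{4}] only 4 remains possible at r5c3, so r5c3=4.
Step 30. [r2c3∈{6}] r2c3's peers cover all but 6 ⇒ r2c3=6.
Step 31. [r3c3∈{8}] r3c3 has the single candidate 8. So r3c3=8.
Step 32. [r4c9∈{1}] r4c9 has the single candidate 1 ⇒ r4c9=1.
Step 33. [r6c7∈{4}] r6c7 has the single candidate 4. So r6c7=4.
Step 34. [r9c6∈{8}] nothing but 8 survives at r9c6, so r9c6=8.
Step 35. [r4c7∈{6}] r4c7's peers cover all but 6, so r4c7=6.
Step 36. [r7c5∈{2}] r7c5 has the single candidate 2, so r7c5=2.
Step 37. [r9c4∈{5}] r9c4's peers cover all but 5. So r9c4=5.
Step 38. [r2c8∈{3}] only 3 remains possible at r2c8. So r2c8=3.

Answer: 9 2 3 4 5 6 7 1 8 / 1 4 6 9 8 7 2 3 5 / 7 5 8 3 1 2 9 6 4 / 5 7 9 2 4 3 6 8 1 / 2 6 4 8 7 1 3 5 9 / 8 3 1 6 9 5 4 2 7 / 6 1 5 7 2 4 8 9 3 / 4 8 2 1 3 9 5 7 6 / 3 9 7 5 6 8 1 4 2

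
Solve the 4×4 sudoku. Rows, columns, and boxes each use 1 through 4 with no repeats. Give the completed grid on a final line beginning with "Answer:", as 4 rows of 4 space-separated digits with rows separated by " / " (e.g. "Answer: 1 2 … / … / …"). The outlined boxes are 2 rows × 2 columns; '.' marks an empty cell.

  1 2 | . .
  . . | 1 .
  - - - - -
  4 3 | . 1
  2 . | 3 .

Step 1. [r2c4∈{2,3,4}] 2 has one home in row 2: r2c4, so r2c4=2.
Step 2. [r1c3∈{4}] r1c3 has the single candidate 4, so r1c3=4.
Step 3. [r2c2∈{4}] only 4 remains possible at r2c2. So r2c2=4.
Step 4. [r2c1∈{3}] nothing but 3 survives at r2c1, so r2c1=3.
Step 5. [r3c3∈{2}] nothing but 2 survives at r3c3 ⇒ r3c3=2.
Step 6. [r4c4∈{4}] only 4 remains possible at r4c4, so r4c4=4.
Step 7. [r4c2∈{1}] r4c2's peers cover all but 1 ⇒ r4c2=1.
Step 8. [r1c4∈{3}] r1c4 is down to just 3, so r1c4=3.

Answer: 1 2 4 3 / 3 4 1 2 / 4 3 2 1 / 2 1 3 4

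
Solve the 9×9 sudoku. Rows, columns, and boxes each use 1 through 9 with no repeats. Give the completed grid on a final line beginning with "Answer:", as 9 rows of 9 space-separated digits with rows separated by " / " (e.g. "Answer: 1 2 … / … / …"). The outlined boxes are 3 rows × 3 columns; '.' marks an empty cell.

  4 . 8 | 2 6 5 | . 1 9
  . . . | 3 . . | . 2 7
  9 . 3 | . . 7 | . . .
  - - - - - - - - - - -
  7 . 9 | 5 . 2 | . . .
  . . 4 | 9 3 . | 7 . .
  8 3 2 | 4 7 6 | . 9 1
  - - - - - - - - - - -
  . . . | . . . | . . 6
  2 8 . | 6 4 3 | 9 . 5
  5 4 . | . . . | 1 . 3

Step 1. [r2c3∈{1,5,6}] col 3 places 5 nowhere but r2c3 ⇒ r2c3=5.
Step 2. [r8c3∈{1,7}] row 8 places 1 nowhere but r8c3, so r8c3=1.
Step 3. [r2c6∈{1,4,8,9}] 4 has one home in col 6: r2c6, so r2c6=4.
Step 4. [r2c5∈{1,8,9}] in row 2, 9 fits only at r2c5, so r2c5=9.
Step 5. [r2c7∈{6,8}] 8 has one home in row 2: r2c7, so r2c7=8.
Step 6. [r4c8∈{3,4,6,8}] col 8 places 3 nowhere but r4c8, so r4c8=3.
Step 7. [r7c3∈{7}] r7c3 is down to just 7, so r7c3=7.
Step 8. [r3c9∈{4}] nothing but 4 survives at r3c9, so r3c9=4.
Step 9. [r4c9∈{8}] r4c9's peers cover all but 8, so r4c9=8.
Step 10. [r4c5∈{1}] nothing but 1 survives at r4c5, so r4c5=1.
Step 11. [r4c2∈{6}] r4c2 has the single candidate 6, so r4c2=6.
Step 12. [r3c5∈{8}] only 8 remains possible at r3c5, so r3c5=8.
Step 13. [r7c6∈{1,8,9}] col 6 places 1 nowhere but r7c6 ⇒ r7c6=1.
Step 14. [r7c4∈{8}] only 8 remains possible at r7c4. So r7c4=8.
Step 15. [r2c2∈{1}] r2c2 has the single candidate 1 ⇒ r2c2=1.
Step 16. [r5c8∈{5,6}] 6 has one home in row 5: r5c8. So r5c8=6.
Step 17. [r7c7∈{2,4}] across col 7, 2 lands solely at r7c7 ⇒ r7c7=2.
Step 18. [r9c4∈{7}] r9c4 is down to just 7 ⇒ r9c4=7.
Step 19. [r6c7∈{5}] r6c7 is down to just 5, so r6c7=5.
Step 20. [r3c2∈{2}] only 2 remains possible at r3c2, so r3c2=2.
Step 21. [r3c7∈{6}] r3c7 has the single candidate 6 ⇒ r3c7=6.
Step 22. [r1c7∈{3}] r1c7 is down to just 3, so r1c7=3.
Step 23. [r7c5∈{5}] r7c5's peers cover all but 5 ⇒ r7c5=5.
Step 24. [r5c9∈{2}] only 2 remains possible at r5c9 ⇒ r5c9=2.
Step 25. [r5c1∈{1}] r5c1's peers cover all but 1 ⇒ r5c1=1.
Step 26. [r7c8∈{4}] nothing but 4 survives at r7c8. So r7c8=4.
Step 27. [r9c6∈{9}] r9c6's peers cover all but 9 ⇒ r9c6=9.
Step 28. [r8c8∈{7}] only 7 remains possible at r8c8, so r8c8=7.
Step 29. [r1c2∈{7}] only 7 remains possible at r1c2. So r1c2=7.
Step 30. [r4c7∈{4}] r4c7 has the single candidate 4, so r4c7=4.
Step 31. [r5c2∈{5}] r5c2 has the single candidate 5, so r5c2=5.
Step 32. [r9c5∈{2}] r9c5 has the single candidate 2 ⇒ r9c5=2.
Step 33. [r5c6∈{8}] r5c6's peers cover all but 8. So r5c6=8.
Step 34. [r3c8∈{5}] nothing but 5 survives at r3c8. So r3c8=5.
Step 35. [r3c4∈{1}] r3c4's peers cover all but 1, so r3c4=1.
Step 36. [r7c2∈{9}] nothing but 9 survives at r7c2 ⇒ r7c2=9.
Step 37. [r7c1∈{3}] r7c1 is down to just 3. So r7c1=3.
Step 38. [r9c3∈{6}] r9c3's peers cover all but 6 ⇒ r9c3=6.
Step 39. [r9c8∈{8}] r9c8's peers cover all but 8. So r9c8=8.
Step 40. [r2c1∈{6}] nothing but 6 survives at r2c1 ⇒ r2c1=6.

Answer: 4 7 8 2 6 5 3 1 9 / 6 1 5 3 9 4 8 2 7 / 9 2 3 1 8 7 6 5 4 / 7 6 9 5 1 2 4 3 8 / 1 5 4 9 3 8 7 6 2 / 8 3 2 4 7 6 5 9 1 / 3 9 7 8 5 1 2 4 6 / 2 8 1 6 4 3 9 7 5 / 5 4 6 7 2 9 1 8 3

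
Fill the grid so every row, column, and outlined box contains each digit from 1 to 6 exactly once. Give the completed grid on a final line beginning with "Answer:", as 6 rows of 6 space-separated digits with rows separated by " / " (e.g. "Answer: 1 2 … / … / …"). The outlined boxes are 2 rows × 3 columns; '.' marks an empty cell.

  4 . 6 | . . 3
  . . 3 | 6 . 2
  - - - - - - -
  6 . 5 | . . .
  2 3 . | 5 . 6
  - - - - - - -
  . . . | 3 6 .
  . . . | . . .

Step 1. [r2c5∈{1,4,5}] across row 2, 4 lands solely at r2c5 ⇒ r2c5=4.
Step 2. [r4c5∈{1}] nothing but 1 survives at r4c5, so r4c5=1.
Step 3. [r3c2∈{1,4}] in row 3, 1 fits only at r3c2 ⇒ r3c2=1.
Step 4. [r2c2∈{5}] r2c2 is down to just 5. So r2c2=5.
Step 5. [r3c6∈{4}] r3c6 is down to just 4 ⇒ r3c6=4.
Step 6. [r6c4∈{1,2,4}] r6c4 is the only open cell in col 4 admitting 4, so r6c4=4.
Step 7. [r6c5∈{2,5}] box 6 places 2 nowhere but r6c5. So r6c5=2.
Step 8. [r6c3∈{1}] r6c3 has the single candidate 1 ⇒ r6c3=1.
Step 9. [r5c3∈{2,4}] across col 3, 2 lands solely at r5c3. So r5c3=2.
Step 10. [r5c1∈{5}] r5c1's peers cover all but 5. So r5c1=5.
Step 11. [r5c6∈{1}] r5c6's peers cover all but 1, so r5c6=1.
Step 12. [r1c4∈{1}] r1c4's peers cover all but 1. So r1c4=1.
Step 13. [r5c2∈{4}] r5c2 is down to just 4 ⇒ r5c2=4.
Step 14. [r6c2∈{6}] only 6 remains possible at r6c2, so r6c2=6.
Step 15. [r2c1∈{1}] r2c1 has the single candidate 1 ⇒ r2c1=1.
Step 16. [r3c5∈{3}] r3c5's peers cover all but 3, so r3c5=3.
Step 17. [r4c3∈{4}] only 4 remains possible at r4c3 ⇒ r4c3=4.
Step 18. [r3c4∈{2}] r3c4's peers cover all but 2, so r3c4=2.
Step 19. [r1c5∈{5}] only 5 remains possible at r1c5. So r1c5=5.
Step 20. [r6c6∈{5}] r6c6's peers cover all but 5. So r6c6=5.
Step 21. [r6c1∈{3}] nothing but 3 survives at r6c1, so r6c1=3.
Step 22. [r1c2∈{2}] r1c2 is down to just 2 ⇒ r1c2=2.

Answer: 4 2 6 1 5 3 / 1 5 3 6 4 2 / 6 1 5 2 3 4 / 2 3 4 5 1 6 / 5 4 2 3 6 1 / 3 6 1 4 2 5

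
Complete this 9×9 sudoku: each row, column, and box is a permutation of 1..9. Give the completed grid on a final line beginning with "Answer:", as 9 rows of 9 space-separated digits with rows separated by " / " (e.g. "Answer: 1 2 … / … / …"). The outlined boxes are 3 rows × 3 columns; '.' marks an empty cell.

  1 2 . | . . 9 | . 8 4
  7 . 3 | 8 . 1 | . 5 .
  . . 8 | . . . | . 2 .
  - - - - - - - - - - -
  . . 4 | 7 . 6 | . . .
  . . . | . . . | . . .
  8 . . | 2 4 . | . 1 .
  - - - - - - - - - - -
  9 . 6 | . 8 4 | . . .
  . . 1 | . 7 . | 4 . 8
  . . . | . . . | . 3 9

Step 1. [r2c9∈{6}] r2c9's peers cover all but 6, so r2c9=6.
Step 2. [r1c7∈{3,7}] r1c7 is the only open cell in row 1 admitting 7, so r1c7=7.
Step 3. [r1c3∈{5}] r1c3 is down to just 5. So r1c3=5.
Step 4. [r4c8∈{9}] r4c8 has the single candidate 9 ⇒ r4c8=9.
Step 5. [r5c5∈{1,3,5,9}] r5c5 is the only open cell in col 5 admitting 9, so r5c5=9.
Step 6. [r3c4∈{3,4,5,6}] col 4 places 4 nowhere but r3c4 ⇒ r3c4=4.
Step 7. [r4c7∈{2,3,5,8}] r4c7 is the only open cell in row 4 admitting 8 ⇒ r4c7=8.
Step 8. [r8c4∈{3,5,6,9}] 9 has one home in row 8: r8c4. So r8c4=9.
Step 9. [r7c8∈{7}] r7c8 has the single candidate 7, so r7c8=7.
Step 10. [r9c1∈{2,4,5}] in col 1, 4 fits only at r9c1. So r9c1=4.
Step 11. [r3c1∈{6}] r3c1 is down to just 6. So r3c1=6.
Step 12. [r3c2∈{9}] r3c2 has the single candidate 9. So r3c2=9.
Step 13. [r5c6∈{3,5,8}] 8 has one home in row 5: r5c6. So r5c6=8.
Step 14. [r3c6∈{3,5,7}] in row 3, 7 fits only at r3c6. So r3c6=7.
Step 15. [r3c5∈{3,5}] in row 3, 5 fits only at r3c5, so r3c5=5.
Step 16. [r8c8∈{6}] nothing but 6 survives at r8c8 ⇒ r8c8=6.
Step 17. [r9c2∈{5,7,8}] in row 9, 8 fits only at r9c2 ⇒ r9c2=8.
Step 18. [r9c3∈{2,7}] row 9 places 7 nowhere but r9c3. So r9c3=7.
Step 19. [r8c1∈{2,3,5}] box 7 places 2 nowhere but r8c1. So r8c1=2.
Step 20. [r4c9∈{2,3,5}] r4c9 is the only open cell in row 4 admitting 2. So r4c9=2.
Step 21. [r9c6∈{2,5}] col 6 places 2 nowhere but r9c6. So r9c6=2.
Step 22. [r7c7∈{1,2,5}] in row 7, 2 fits only at r7c7 ⇒ r7c7=2.
Step 23. [r5c2∈{1,3,5,6,7}] r4c2, r7c2, r8c2 in col 2 together hold only {1,3,5}; those three values are spoken for ⇒ r5c2≠1.
Step 24. [r5c4∈{1,3,5}] across row 5, 1 lands solely at r5c4. So r5c4=1.
Step 25. [r6c6∈{3,5}] r6c6 is the only open cell in box 5 admitting 5, so r6c6=5.
Step 26. [r8c2∈{3,5}] 5 has one home in row 8: r8c2 ⇒ r8c2=5.
Step 27. [r7c2∈{3}] nothing but 3 survives at r7c2, so r7c2=3.
Step 28. [r7c9∈{1,5}] in row 7, 1 fits only at r7c9. So r7c9=1.
Step 29. [r5c9∈{3,5,7}] in col 9, 5 fits only at r5c9, so r5c9=5.
Step 30. [r1c4∈{3,6}] col 4 places 3 nowhere but r1c4. So r1c4=3.
Step 31. [r3c9∈{3}] r3c9 is down to just 3, so r3c9=3.
Step 32. [r5c1∈{3}] r5c1 has the single candidate 3. So r5c1=3.
Step 33. [r5c2∈{6,7}] in row 5, 7 fits only at r5c2 ⇒ r5c2=7.
Step 34. [r9c4∈{5,6}] in col 4, 6 fits only at r9c4. So r9c4=6.
Step 35. [r6c7∈{3,6}] r6c7 is the only open cell in row 6 admitting 3 ⇒ r6c7=3.
Step 36. [r4c2∈{1}] r4c2's peers cover all but 1, so r4c2=1.
Step 37. [r9c5∈{1}] r9c5's peers cover all but 1 ⇒ r9c5=1.
Step 38. [r2c7∈{9}] r2c7 is down to just 9. So r2c7=9.
Step 39. [r6c9∈{7}] r6c9's peers cover all but 7, so r6c9=7.
Step 40. [r6c3∈{9}] r6c3 has the single candidate 9, so r6c3=9.
Step 41. [r2c2∈{4}] r2c2's peers cover all but 4 ⇒ r2c2=4.
Step 42. [r4c5∈{3}] r4c5 is down to just 3. So r4c5=3.
Step 43. [r5c3∈{2}] r5c3 has the single candidate 2, so r5c3=2.
Step 44. [r8c6∈{3}] nothing but 3 survives at r8c6 ⇒ r8c6=3.
Step 45. [r5c8∈{4}] only 4 remains possible at r5c8, so r5c8=4.
Step 46. [r2c5∈{2}] only 2 remains possible at r2c5 ⇒ r2c5=2.
Step 47. [r6c2∈{6}] r6c2 is down to just 6 ⇒ r6c2=6.
Step 48. [r9c7∈{5}] r9c7's peers cover all but 5, so r9c7=5.
Step 49. [r1c5∈{6}] r1c5 has the single candidate 6. So r1c5=6.
Step 50. [r7c4∈{5}] only 5 remains possible at r7c4 ⇒ r7c4=5.
Step 51. [r4c1∈{5}] r4c1's peers cover all but 5, so r4c1=5.
Step 52. [r3c7∈{1}] nothing but 1 survives at r3c7, so r3c7=1.
Step 53. [r5c7∈{6}] r5c7 has the single candidate 6 ⇒ r5c7=6.

Answer: 1 2 5 3 6 9 7 8 4 / 7 4 3 8 2 1 9 5 6 / 6 9 8 4 5 7 1 2 3 / 5 1 4 7 3 6 8 9 2 / 3 7 2 1 9 8 6 4 5 / 8 6 9 2 4 5 3 1 7 / 9 3 6 5 8 4 2 7 1 / 2 5 1 9 7 3 4 6 8 / 4 8 7 6 1 2 5 3 9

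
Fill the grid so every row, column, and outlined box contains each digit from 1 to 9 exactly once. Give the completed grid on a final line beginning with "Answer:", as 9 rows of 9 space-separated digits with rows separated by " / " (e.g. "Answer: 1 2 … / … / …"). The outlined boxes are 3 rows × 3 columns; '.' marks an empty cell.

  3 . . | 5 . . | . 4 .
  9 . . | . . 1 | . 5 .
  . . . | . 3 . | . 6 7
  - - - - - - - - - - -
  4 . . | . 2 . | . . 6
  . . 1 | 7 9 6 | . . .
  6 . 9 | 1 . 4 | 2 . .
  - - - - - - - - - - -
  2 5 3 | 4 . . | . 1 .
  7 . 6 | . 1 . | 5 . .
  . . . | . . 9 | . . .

Step 1. [r4c7∈{1,3,7,8,9}] r4c7 is the only open cell in row 4 admitting 1, so r4c7=1.
Step 2. [r5c2∈{2,3,8}] across row 5, 2 lands solely at r5c2 ⇒ r5c2=2.
Step 3. [r2c5∈{4,6,7,8}] r2c5 is the only open cell in col 5 admitting 4 ⇒ r2c5=4.
Step 4. [r8c2∈{4,8,9}] 9 has one home in col 2: r8c2. So r8c2=9.
Step 5. [r8c9∈{2,3,4,8}] row 8 places 4 nowhere but r8c9 ⇒ r8c9=4.
Step 6. [r9c5∈{5,6,7,8}] across row 9, 5 lands solely at r9c5, so r9c5=5.
Step 7. [r6c5∈{8}] nothing but 8 survives at r6c5. So r6c5=8.
Step 8. [r4c4∈{3}] r4c4 has the single candidate 3 ⇒ r4c4=3.
Step 9. [r1c9∈{1,2,8,9}] r1c9 is the only open cell in col 9 admitting 1. So r1c9=1.
Step 10. [r2c9∈{2,3,8}] box 3 places 2 nowhere but r2c9 ⇒ r2c9=2.
Step 11. [r1c7∈{8,9}] 9 has one home in row 1: r1c7, so r1c7=9.
Step 12. [r3c7∈{8}] r3c7's peers cover all but 8 ⇒ r3c7=8.
Step 13. [r3c6∈{2}] nothing but 2 survives at r3c6 ⇒ r3c6=2.
Step 14. [r6c2∈{3,7}] across col 2, 3 lands solely at r6c2. So r6c2=3.
Step 15. [r6c8∈{7}] nothing but 7 survives at r6c8 ⇒ r6c8=7.
Step 16. [r9c7∈{3,6,7}] across row 9, 7 lands solely at r9c7. So r9c7=7.
Step 17. [r9c4∈{2,6,8}] across row 9, 6 lands solely at r9c4 ⇒ r9c4=6.
Step 18. [r2c4∈{8}] r2c4's peers cover all but 8. So r2c4=8.
Step 19. [r2c3∈{7}] nothing but 7 survives at r2c3 ⇒ r2c3=7.
Step 20. [r9c8∈{2,3,8}] r9c8 is the only open cell in row 9 admitting 2 ⇒ r9c8=2.
Step 21. [r9c9∈{3,8}] 3 has one home in row 9: r9c9 ⇒ r9c9=3.
Step 22. [r8c8∈{8}] r8c8 is down to just 8. So r8c8=8.
Step 23. [r5c9∈{5,8}] r5c9 is the only open cell in col 9 admitting 8 ⇒ r5c9=8.
Step 24. [r9c1∈{1,8}] across col 1, 8 lands solely at r9c1 ⇒ r9c1=8.
Step 25. [r1c6∈{7}] r1c6's peers cover all but 7. So r1c6=7.
Step 26. [r3c1∈{1,5}] col 1 places 1 nowhere but r3c1, so r3c1=1.
Step 27. [r3c3∈{4,5}] across row 3, 5 lands solely at r3c3, so r3c3=5.
Step 28. [r4c3∈{8}] r4c3's peers cover all but 8 ⇒ r4c3=8.
Step 29. [r5c7∈{3,4}] in row 5, 4 fits only at r5c7. So r5c7=4.
Step 30. [r1c2∈{6,8}] 8 has one home in row 1: r1c2, so r1c2=8.
Step 31. [r3c2∈{4}] only 4 remains possible at r3c2. So r3c2=4.
Step 32. [r7c7∈{6}] r7c7's peers cover all but 6. So r7c7=6.
Step 33. [r5c1∈{5}] r5c1's peers cover all but 5, so r5c1=5.
Step 34. [r9c3∈{4}] r9c3 has the single candidate 4 ⇒ r9c3=4.
Step 35. [r7c6∈{8}] only 8 remains possible at r7c6. So r7c6=8.
Step 36. [r7c5∈{7}] only 7 remains possible at r7c5. So r7c5=7.
Step 37. [r8c6∈{3}] r8c6 has the single candidate 3. So r8c6=3.
Step 38. [r7c9∈{9}] r7c9's peers cover all but 9, so r7c9=9.
Step 39. [r8c4∈{2}] only 2 remains possible at r8c4, so r8c4=2.
Step 40. [r9c2∈{1}] only 1 remains possible at r9c2, so r9c2=1.
Step 41. [r4c2∈{7}] nothing but 7 survives at r4c2. So r4c2=7.
Step 42. [r1c5∈{6}] r1c5 is down to just 6 ⇒ r1c5=6.
Step 43. [r2c7∈{3}] r2c7 has the single candidate 3, so r2c7=3.
Step 44. [r3c4∈{9}] r3c4 is down to just 9, so r3c4=9.
Step 45. [r1c3∈{2}] r1c3's peers cover all but 2 ⇒ r1c3=2.
Step 46. [r2c2∈{6}] nothing but 6 survives at r2c2. So r2c2=6.
Step 47. [r5c8∈{3}] r5c8's peers cover all but 3. So r5c8=3.
Step 48. [r4c6∈{5}] r4c6's peers cover all but 5. So r4c6=5.
Step 49. [r4c8∈{9}] r4c8 has the single candidate 9. So r4c8=9.
Step 50. [r6c9∈{5}] r6c9 has the single candidate 5 ⇒ r6c9=5.

Answer: 3 8 2 5 6 7 9 4 1 / 9 6 7 8 4 1 3 5 2 / 1 4 5 9 3 2 8 6 7 / 4 7 8 3 2 5 1 9 6 / 5 2 1 7 9 6 4 3 8 / 6 3 9 1 8 4 2 7 5 / 2 5 3 4 7 8 6 1 9 / 7 9 6 2 1 3 5 8 4 / 8 1 4 6 5 9 7 2 3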